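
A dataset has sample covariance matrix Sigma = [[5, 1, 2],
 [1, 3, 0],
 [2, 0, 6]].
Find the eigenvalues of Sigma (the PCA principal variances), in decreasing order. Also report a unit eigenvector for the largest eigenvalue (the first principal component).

Step 1 — characteristic polynomial p(λ) = det(λI - Sigma) = λ³ - tr·λ² + c_1·λ - det, where tr = trace, c_1 = sum of the principal 2×2 minors, det = det(Sigma):
  tr = 5 + 3 + 6 = 14,
  c_1 = (5·3 - (1)²) + (5·6 - (2)²) + (3·6 - (0)²) = 14 + 26 + 18 = 58,
  det = 5·(3·6 - (0)²) - (1)·((1)·6 - (0)·(2)) + (2)·((1)·(0) - 3·(2)) = 5·(18) - (1)·(6) + (2)·(-6) = 72.
  So p(λ) = λ³ - 14λ² + 58λ - 72.
Step 2 — look for an integer root (rational root theorem: any rational root is an integer divisor of 72). Testing λ = 4:
  p(4) = 64 - 224 + 232 - 72 = 0  ✓
  Dividing out (λ - 4): p(λ) = (λ - 4)(λ² - 10λ + 18).
Step 3 — remaining eigenvalues from the quadratic λ² - 10λ + 18 = 0:
  Δ = 10² - 4·18 = 100 - 72 = 28,  λ = (10 ± √28)/2 = (10 ± 5.2915)/2 ≈ 7.6458 or 2.3542.
  Sorted: λ_1 = 7.6458,  λ_2 = 4,  λ_3 = 2.3542  (check: sum = 14 = tr ✓).

Step 4 — unit eigenvector for λ_1 ≈ 7.6458: v spans the null space of (Sigma - λ_1 I), whose rows are
  r_1 = (-2.6458, 1, 2),  r_2 = (1, -4.6458, 0),  r_3 = (2, 0, -1.6458).
  v is orthogonal to every row, so take v ∝ r_1 × r_2 = ((1)·(0) - (2)·(-4.6458), (2)·(1) - (-2.6458)·(0), (-2.6458)·(-4.6458) - (1)·(1)) ≈ (9.2915, 2, 11.2915).
  Let u = (9.2915, 2, 11.2915).
  ||u|| = √((9.2915)² + (2)² + (11.2915)²) = √(217.8301) ≈ 14.7591,  v_1 = u/||u|| ≈ (0.6295, 0.1355, 0.7651) (||v_1|| = 1).

λ_1 = 7.6458,  λ_2 = 4,  λ_3 = 2.3542;  v_1 ≈ (0.6295, 0.1355, 0.7651)


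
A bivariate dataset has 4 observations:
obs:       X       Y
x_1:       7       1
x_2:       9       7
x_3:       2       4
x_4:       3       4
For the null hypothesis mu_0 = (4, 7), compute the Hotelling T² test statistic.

Step 1 — sample mean vector:
  mean(X) = (7 + 9 + 2 + 3) / 4 = 21/4 = 5.25
  mean(Y) = (1 + 7 + 4 + 4) / 4 = 16/4 = 4
  x̄ = (5.25, 4),  deviation x̄ - mu_0 = (5.25, 4) - (4, 7) = (1.25, -3).

Step 2 — sample covariance matrix, S[i,j] = (1/(n-1)) · Σ_k (x_{k,i} - mean_i) · (x_{k,j} - mean_j), divisor n-1 = 3:
  S[X,X] = ((1.75)·(1.75) + (3.75)·(3.75) + (-3.25)·(-3.25) + (-2.25)·(-2.25)) / 3 = 32.75/3 = 10.9167
  S[X,Y] = ((1.75)·(-3) + (3.75)·(3) + (-3.25)·(0) + (-2.25)·(0)) / 3 = 6/3 = 2
  S[Y,Y] = ((-3)·(-3) + (3)·(3) + (0)·(0) + (0)·(0)) / 3 = 18/3 = 6
  S = [[10.9167, 2],
 [2, 6]].

Step 3 — invert S. det(S) = 10.9167·6 - (2)² = 61.5.
  S^{-1} = (1/det) · [[d, -b], [-b, a]] = [[0.0976, -0.0325],
 [-0.0325, 0.1775]].

Step 4 — quadratic form (x̄ - mu_0)^T · S^{-1} · (x̄ - mu_0):
  S^{-1} · (x̄ - mu_0) = (0.2195, -0.5732),
  (x̄ - mu_0)^T · [...] = (1.25)·(0.2195) + (-3)·(-0.5732) = 1.9939.

Step 5 — scale by n: T² = 4 · 1.9939 = 7.9756.

T² ≈ 7.9756


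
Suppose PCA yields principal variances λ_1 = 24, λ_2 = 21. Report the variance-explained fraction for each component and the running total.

Step 1 — total variance = trace(Sigma) = Σ λ_i = 24 + 21 = 45.

Step 2 — fraction explained by component i = λ_i / Σ λ:
  PC1: 24/45 = 0.5333
  PC2: 21/45 = 0.4667

Step 3 — cumulative fraction after k components = (λ_1 + ... + λ_k) / Σ λ:
  k = 1: 24/45 = 0.5333
  k = 2: (24 + 21)/45 = 45/45 = 1

Summary (fraction, with percent):

explained: PC1 0.5333 (53.33%), PC2 0.4667 (46.67%);  cumulative: 0.5333, 1


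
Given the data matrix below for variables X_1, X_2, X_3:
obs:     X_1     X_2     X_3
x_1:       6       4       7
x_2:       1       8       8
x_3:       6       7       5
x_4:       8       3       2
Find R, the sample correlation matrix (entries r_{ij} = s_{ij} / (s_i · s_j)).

Step 1 — column means:
  mean(X_1) = (6 + 1 + 6 + 8) / 4 = 21/4 = 5.25
  mean(X_2) = (4 + 8 + 7 + 3) / 4 = 22/4 = 5.5
  mean(X_3) = (7 + 8 + 5 + 2) / 4 = 22/4 = 5.5

Step 2 — sample variances and covariances s[i,j] = (1/(n-1)) · Σ_k (x_{k,i} - mean_i) · (x_{k,j} - mean_j), with n-1 = 3:
  s[X_1,X_1] = ((0.75)·(0.75) + (-4.25)·(-4.25) + (0.75)·(0.75) + (2.75)·(2.75)) / 3 = 26.75/3 = 8.9167
  s[X_1,X_2] = ((0.75)·(-1.5) + (-4.25)·(2.5) + (0.75)·(1.5) + (2.75)·(-2.5)) / 3 = -17.5/3 = -5.8333
  s[X_1,X_3] = ((0.75)·(1.5) + (-4.25)·(2.5) + (0.75)·(-0.5) + (2.75)·(-3.5)) / 3 = -19.5/3 = -6.5
  s[X_2,X_2] = ((-1.5)·(-1.5) + (2.5)·(2.5) + (1.5)·(1.5) + (-2.5)·(-2.5)) / 3 = 17/3 = 5.6667
  s[X_2,X_3] = ((-1.5)·(1.5) + (2.5)·(2.5) + (1.5)·(-0.5) + (-2.5)·(-3.5)) / 3 = 12/3 = 4
  s[X_3,X_3] = ((1.5)·(1.5) + (2.5)·(2.5) + (-0.5)·(-0.5) + (-3.5)·(-3.5)) / 3 = 21/3 = 7
  Sample standard deviations s_i = √(s[i,i]):
  s(X_1) = √(8.9167) = 2.9861
  s(X_2) = √(5.6667) = 2.3805
  s(X_3) = √(7) = 2.6458

Step 3 — r_{ij} = s_{ij} / (s_i · s_j):
  r[X_1,X_1] = 1 (diagonal).
  r[X_1,X_2] = -5.8333 / (2.9861 · 2.3805) = -5.8333 / 7.1083 = -0.8206
  r[X_1,X_3] = -6.5 / (2.9861 · 2.6458) = -6.5 / 7.9004 = -0.8227
  r[X_2,X_2] = 1 (diagonal).
  r[X_2,X_3] = 4 / (2.3805 · 2.6458) = 4 / 6.2981 = 0.6351
  r[X_3,X_3] = 1 (diagonal).

R is symmetric with unit diagonal. Assembling:

R = [[1, -0.8206, -0.8227],
 [-0.8206, 1, 0.6351],
 [-0.8227, 0.6351, 1]]


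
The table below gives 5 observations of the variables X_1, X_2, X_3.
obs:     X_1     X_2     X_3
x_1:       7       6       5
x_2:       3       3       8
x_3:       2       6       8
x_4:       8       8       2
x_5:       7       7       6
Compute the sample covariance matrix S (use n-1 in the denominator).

Step 1 — column means:
  mean(X_1) = (7 + 3 + 2 + 8 + 7) / 5 = 27/5 = 5.4
  mean(X_2) = (6 + 3 + 6 + 8 + 7) / 5 = 30/5 = 6
  mean(X_3) = (5 + 8 + 8 + 2 + 6) / 5 = 29/5 = 5.8

Step 2 — sample covariance S[i,j] = (1/(n-1)) · Σ_k (x_{k,i} - mean_i) · (x_{k,j} - mean_j), with n-1 = 4.
  S[X_1,X_1] = ((1.6)·(1.6) + (-2.4)·(-2.4) + (-3.4)·(-3.4) + (2.6)·(2.6) + (1.6)·(1.6)) / 4 = 29.2/4 = 7.3
  S[X_1,X_2] = ((1.6)·(0) + (-2.4)·(-3) + (-3.4)·(0) + (2.6)·(2) + (1.6)·(1)) / 4 = 14/4 = 3.5
  S[X_1,X_3] = ((1.6)·(-0.8) + (-2.4)·(2.2) + (-3.4)·(2.2) + (2.6)·(-3.8) + (1.6)·(0.2)) / 4 = -23.6/4 = -5.9
  S[X_2,X_2] = ((0)·(0) + (-3)·(-3) + (0)·(0) + (2)·(2) + (1)·(1)) / 4 = 14/4 = 3.5
  S[X_2,X_3] = ((0)·(-0.8) + (-3)·(2.2) + (0)·(2.2) + (2)·(-3.8) + (1)·(0.2)) / 4 = -14/4 = -3.5
  S[X_3,X_3] = ((-0.8)·(-0.8) + (2.2)·(2.2) + (2.2)·(2.2) + (-3.8)·(-3.8) + (0.2)·(0.2)) / 4 = 24.8/4 = 6.2

S is symmetric (S[j,i] = S[i,j]). Assembling:

S = [[7.3, 3.5, -5.9],
 [3.5, 3.5, -3.5],
 [-5.9, -3.5, 6.2]]


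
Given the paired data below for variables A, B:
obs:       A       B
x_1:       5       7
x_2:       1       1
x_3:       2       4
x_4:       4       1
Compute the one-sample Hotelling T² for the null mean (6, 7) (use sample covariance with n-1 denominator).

Step 1 — sample mean vector:
  mean(A) = (5 + 1 + 2 + 4) / 4 = 12/4 = 3
  mean(B) = (7 + 1 + 4 + 1) / 4 = 13/4 = 3.25
  x̄ = (3, 3.25),  deviation x̄ - mu_0 = (3, 3.25) - (6, 7) = (-3, -3.75).

Step 2 — sample covariance matrix, S[i,j] = (1/(n-1)) · Σ_k (x_{k,i} - mean_i) · (x_{k,j} - mean_j), divisor n-1 = 3:
  S[A,A] = ((2)·(2) + (-2)·(-2) + (-1)·(-1) + (1)·(1)) / 3 = 10/3 = 3.3333
  S[A,B] = ((2)·(3.75) + (-2)·(-2.25) + (-1)·(0.75) + (1)·(-2.25)) / 3 = 9/3 = 3
  S[B,B] = ((3.75)·(3.75) + (-2.25)·(-2.25) + (0.75)·(0.75) + (-2.25)·(-2.25)) / 3 = 24.75/3 = 8.25
  S = [[3.3333, 3],
 [3, 8.25]].

Step 3 — invert S. det(S) = 3.3333·8.25 - (3)² = 18.5.
  S^{-1} = (1/det) · [[d, -b], [-b, a]] = [[0.4459, -0.1622],
 [-0.1622, 0.1802]].

Step 4 — quadratic form (x̄ - mu_0)^T · S^{-1} · (x̄ - mu_0):
  S^{-1} · (x̄ - mu_0) = (-0.7297, -0.1892),
  (x̄ - mu_0)^T · [...] = (-3)·(-0.7297) + (-3.75)·(-0.1892) = 2.8986.

Step 5 — scale by n: T² = 4 · 2.8986 = 11.5946.

T² ≈ 11.5946


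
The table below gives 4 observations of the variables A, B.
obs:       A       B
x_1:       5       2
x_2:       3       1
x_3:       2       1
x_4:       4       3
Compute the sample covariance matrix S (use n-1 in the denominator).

Step 1 — column means:
  mean(A) = (5 + 3 + 2 + 4) / 4 = 14/4 = 3.5
  mean(B) = (2 + 1 + 1 + 3) / 4 = 7/4 = 1.75

Step 2 — sample covariance S[i,j] = (1/(n-1)) · Σ_k (x_{k,i} - mean_i) · (x_{k,j} - mean_j), with n-1 = 3.
  S[A,A] = ((1.5)·(1.5) + (-0.5)·(-0.5) + (-1.5)·(-1.5) + (0.5)·(0.5)) / 3 = 5/3 = 1.6667
  S[A,B] = ((1.5)·(0.25) + (-0.5)·(-0.75) + (-1.5)·(-0.75) + (0.5)·(1.25)) / 3 = 2.5/3 = 0.8333
  S[B,B] = ((0.25)·(0.25) + (-0.75)·(-0.75) + (-0.75)·(-0.75) + (1.25)·(1.25)) / 3 = 2.75/3 = 0.9167

S is symmetric (S[j,i] = S[i,j]). Assembling:

S = [[1.6667, 0.8333],
 [0.8333, 0.9167]]


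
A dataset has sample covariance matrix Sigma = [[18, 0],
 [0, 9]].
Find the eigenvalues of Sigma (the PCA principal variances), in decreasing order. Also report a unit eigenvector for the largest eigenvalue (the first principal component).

Step 1 — characteristic polynomial of 2×2 Sigma:
  det(Sigma - λI) = λ² - trace · λ + det = 0.
  trace = 18 + 9 = 27, det = 18·9 - (0)² = 162.
Step 2 — discriminant:
  Δ = trace² - 4·det = 729 - 648 = 81.
Step 3 — eigenvalues:
  λ = (trace ± √Δ)/2 = (27 ± 9)/2,
  λ_1 = 18,  λ_2 = 9.

Step 4 — unit eigenvector for λ_1: Sigma is diagonal, so its eigenvectors are the coordinate axes. λ_1 = 18 is the diagonal entry on the first coordinate axis, hence
  v_1 = (1, 0) (||v_1|| = 1).

λ_1 = 18,  λ_2 = 9;  v_1 ≈ (1, 0)


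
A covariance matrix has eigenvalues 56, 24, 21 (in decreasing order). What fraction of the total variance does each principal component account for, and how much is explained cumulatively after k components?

Step 1 — total variance = trace(Sigma) = Σ λ_i = 56 + 24 + 21 = 101.

Step 2 — fraction explained by component i = λ_i / Σ λ:
  PC1: 56/101 = 0.5545
  PC2: 24/101 = 0.2376
  PC3: 21/101 = 0.2079

Step 3 — cumulative fraction after k components = (λ_1 + ... + λ_k) / Σ λ:
  k = 1: 56/101 = 0.5545
  k = 2: (56 + 24)/101 = 80/101 = 0.7921
  k = 3: (56 + 24 + 21)/101 = 101/101 = 1

Summary (fraction, with percent):

explained: PC1 0.5545 (55.45%), PC2 0.2376 (23.76%), PC3 0.2079 (20.79%);  cumulative: 0.5545, 0.7921, 1


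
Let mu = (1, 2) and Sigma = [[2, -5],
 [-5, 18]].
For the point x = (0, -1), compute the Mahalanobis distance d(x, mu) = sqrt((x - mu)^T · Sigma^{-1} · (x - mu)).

Step 1 — centre the observation: (x - mu) = (-1, -3).

Step 2 — invert Sigma. det(Sigma) = 2·18 - (-5)² = 11.
  Sigma^{-1} = (1/det) · [[d, -b], [-b, a]] = [[1.6364, 0.4545],
 [0.4545, 0.1818]].

Step 3 — form the quadratic (x - mu)^T · Sigma^{-1} · (x - mu):
  Sigma^{-1} · (x - mu) = (-3, -1).
  (x - mu)^T · [Sigma^{-1} · (x - mu)] = (-1)·(-3) + (-3)·(-1) = 6.

Step 4 — take square root: d = √(6) ≈ 2.4495.

d(x, mu) = √(6) ≈ 2.4495


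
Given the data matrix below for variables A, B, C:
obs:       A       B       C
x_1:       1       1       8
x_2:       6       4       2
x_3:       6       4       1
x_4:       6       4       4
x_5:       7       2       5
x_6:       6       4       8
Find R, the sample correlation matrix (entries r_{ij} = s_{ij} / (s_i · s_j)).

Step 1 — column means:
  mean(A) = (1 + 6 + 6 + 6 + 7 + 6) / 6 = 32/6 = 5.3333
  mean(B) = (1 + 4 + 4 + 4 + 2 + 4) / 6 = 19/6 = 3.1667
  mean(C) = (8 + 2 + 1 + 4 + 5 + 8) / 6 = 28/6 = 4.6667

Step 2 — sample variances and covariances s[i,j] = (1/(n-1)) · Σ_k (x_{k,i} - mean_i) · (x_{k,j} - mean_j), with n-1 = 5:
  s[A,A] = ((-4.3333)·(-4.3333) + (0.6667)·(0.6667) + (0.6667)·(0.6667) + (0.6667)·(0.6667) + (1.6667)·(1.6667) + (0.6667)·(0.6667)) / 5 = 23.3333/5 = 4.6667
  s[A,B] = ((-4.3333)·(-2.1667) + (0.6667)·(0.8333) + (0.6667)·(0.8333) + (0.6667)·(0.8333) + (1.6667)·(-1.1667) + (0.6667)·(0.8333)) / 5 = 9.6667/5 = 1.9333
  s[A,C] = ((-4.3333)·(3.3333) + (0.6667)·(-2.6667) + (0.6667)·(-3.6667) + (0.6667)·(-0.6667) + (1.6667)·(0.3333) + (0.6667)·(3.3333)) / 5 = -16.3333/5 = -3.2667
  s[B,B] = ((-2.1667)·(-2.1667) + (0.8333)·(0.8333) + (0.8333)·(0.8333) + (0.8333)·(0.8333) + (-1.1667)·(-1.1667) + (0.8333)·(0.8333)) / 5 = 8.8333/5 = 1.7667
  s[B,C] = ((-2.1667)·(3.3333) + (0.8333)·(-2.6667) + (0.8333)·(-3.6667) + (0.8333)·(-0.6667) + (-1.1667)·(0.3333) + (0.8333)·(3.3333)) / 5 = -10.6667/5 = -2.1333
  s[C,C] = ((3.3333)·(3.3333) + (-2.6667)·(-2.6667) + (-3.6667)·(-3.6667) + (-0.6667)·(-0.6667) + (0.3333)·(0.3333) + (3.3333)·(3.3333)) / 5 = 43.3333/5 = 8.6667
  Sample standard deviations s_i = √(s[i,i]):
  s(A) = √(4.6667) = 2.1602
  s(B) = √(1.7667) = 1.3292
  s(C) = √(8.6667) = 2.9439

Step 3 — r_{ij} = s_{ij} / (s_i · s_j):
  r[A,A] = 1 (diagonal).
  r[A,B] = 1.9333 / (2.1602 · 1.3292) = 1.9333 / 2.8713 = 0.6733
  r[A,C] = -3.2667 / (2.1602 · 2.9439) = -3.2667 / 6.3596 = -0.5137
  r[B,B] = 1 (diagonal).
  r[B,C] = -2.1333 / (1.3292 · 2.9439) = -2.1333 / 3.9129 = -0.5452
  r[C,C] = 1 (diagonal).

R is symmetric with unit diagonal. Assembling:

R = [[1, 0.6733, -0.5137],
 [0.6733, 1, -0.5452],
 [-0.5137, -0.5452, 1]]


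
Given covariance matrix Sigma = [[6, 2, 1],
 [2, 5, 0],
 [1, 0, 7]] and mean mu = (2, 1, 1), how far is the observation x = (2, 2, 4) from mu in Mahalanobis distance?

Step 1 — centre the observation: (x - mu) = (0, 1, 3).

Step 2 — invert Sigma (cofactor / det for 3×3, or solve directly):
  Sigma^{-1} = [[0.1977, -0.0791, -0.0282],
 [-0.0791, 0.2316, 0.0113],
 [-0.0282, 0.0113, 0.1469]].

Step 3 — form the quadratic (x - mu)^T · Sigma^{-1} · (x - mu):
  Sigma^{-1} · (x - mu) = (-0.1638, 0.2655, 0.452).
  (x - mu)^T · [Sigma^{-1} · (x - mu)] = (0)·(-0.1638) + (1)·(0.2655) + (3)·(0.452) = 1.6215.

Step 4 — take square root: d = √(1.6215) ≈ 1.2734.

d(x, mu) = √(1.6215) ≈ 1.2734


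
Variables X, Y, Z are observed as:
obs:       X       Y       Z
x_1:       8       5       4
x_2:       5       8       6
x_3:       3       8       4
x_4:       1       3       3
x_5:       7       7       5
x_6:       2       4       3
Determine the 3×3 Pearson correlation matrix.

Step 1 — column means:
  mean(X) = (8 + 5 + 3 + 1 + 7 + 2) / 6 = 26/6 = 4.3333
  mean(Y) = (5 + 8 + 8 + 3 + 7 + 4) / 6 = 35/6 = 5.8333
  mean(Z) = (4 + 6 + 4 + 3 + 5 + 3) / 6 = 25/6 = 4.1667

Step 2 — sample variances and covariances s[i,j] = (1/(n-1)) · Σ_k (x_{k,i} - mean_i) · (x_{k,j} - mean_j), with n-1 = 5:
  s[X,X] = ((3.6667)·(3.6667) + (0.6667)·(0.6667) + (-1.3333)·(-1.3333) + (-3.3333)·(-3.3333) + (2.6667)·(2.6667) + (-2.3333)·(-2.3333)) / 5 = 39.3333/5 = 7.8667
  s[X,Y] = ((3.6667)·(-0.8333) + (0.6667)·(2.1667) + (-1.3333)·(2.1667) + (-3.3333)·(-2.8333) + (2.6667)·(1.1667) + (-2.3333)·(-1.8333)) / 5 = 12.3333/5 = 2.4667
  s[X,Z] = ((3.6667)·(-0.1667) + (0.6667)·(1.8333) + (-1.3333)·(-0.1667) + (-3.3333)·(-1.1667) + (2.6667)·(0.8333) + (-2.3333)·(-1.1667)) / 5 = 9.6667/5 = 1.9333
  s[Y,Y] = ((-0.8333)·(-0.8333) + (2.1667)·(2.1667) + (2.1667)·(2.1667) + (-2.8333)·(-2.8333) + (1.1667)·(1.1667) + (-1.8333)·(-1.8333)) / 5 = 22.8333/5 = 4.5667
  s[Y,Z] = ((-0.8333)·(-0.1667) + (2.1667)·(1.8333) + (2.1667)·(-0.1667) + (-2.8333)·(-1.1667) + (1.1667)·(0.8333) + (-1.8333)·(-1.1667)) / 5 = 10.1667/5 = 2.0333
  s[Z,Z] = ((-0.1667)·(-0.1667) + (1.8333)·(1.8333) + (-0.1667)·(-0.1667) + (-1.1667)·(-1.1667) + (0.8333)·(0.8333) + (-1.1667)·(-1.1667)) / 5 = 6.8333/5 = 1.3667
  Sample standard deviations s_i = √(s[i,i]):
  s(X) = √(7.8667) = 2.8048
  s(Y) = √(4.5667) = 2.137
  s(Z) = √(1.3667) = 1.169

Step 3 — r_{ij} = s_{ij} / (s_i · s_j):
  r[X,X] = 1 (diagonal).
  r[X,Y] = 2.4667 / (2.8048 · 2.137) = 2.4667 / 5.9937 = 0.4115
  r[X,Z] = 1.9333 / (2.8048 · 1.169) = 1.9333 / 3.2789 = 0.5896
  r[Y,Y] = 1 (diagonal).
  r[Y,Z] = 2.0333 / (2.137 · 1.169) = 2.0333 / 2.4982 = 0.8139
  r[Z,Z] = 1 (diagonal).

R is symmetric with unit diagonal. Assembling:

R = [[1, 0.4115, 0.5896],
 [0.4115, 1, 0.8139],
 [0.5896, 0.8139, 1]]


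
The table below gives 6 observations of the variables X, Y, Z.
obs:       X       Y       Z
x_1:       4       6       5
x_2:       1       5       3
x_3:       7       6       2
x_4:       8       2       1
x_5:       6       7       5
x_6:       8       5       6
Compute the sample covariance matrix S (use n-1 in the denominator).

Step 1 — column means:
  mean(X) = (4 + 1 + 7 + 8 + 6 + 8) / 6 = 34/6 = 5.6667
  mean(Y) = (6 + 5 + 6 + 2 + 7 + 5) / 6 = 31/6 = 5.1667
  mean(Z) = (5 + 3 + 2 + 1 + 5 + 6) / 6 = 22/6 = 3.6667

Step 2 — sample covariance S[i,j] = (1/(n-1)) · Σ_k (x_{k,i} - mean_i) · (x_{k,j} - mean_j), with n-1 = 5.
  S[X,X] = ((-1.6667)·(-1.6667) + (-4.6667)·(-4.6667) + (1.3333)·(1.3333) + (2.3333)·(2.3333) + (0.3333)·(0.3333) + (2.3333)·(2.3333)) / 5 = 37.3333/5 = 7.4667
  S[X,Y] = ((-1.6667)·(0.8333) + (-4.6667)·(-0.1667) + (1.3333)·(0.8333) + (2.3333)·(-3.1667) + (0.3333)·(1.8333) + (2.3333)·(-0.1667)) / 5 = -6.6667/5 = -1.3333
  S[X,Z] = ((-1.6667)·(1.3333) + (-4.6667)·(-0.6667) + (1.3333)·(-1.6667) + (2.3333)·(-2.6667) + (0.3333)·(1.3333) + (2.3333)·(2.3333)) / 5 = -1.6667/5 = -0.3333
  S[Y,Y] = ((0.8333)·(0.8333) + (-0.1667)·(-0.1667) + (0.8333)·(0.8333) + (-3.1667)·(-3.1667) + (1.8333)·(1.8333) + (-0.1667)·(-0.1667)) / 5 = 14.8333/5 = 2.9667
  S[Y,Z] = ((0.8333)·(1.3333) + (-0.1667)·(-0.6667) + (0.8333)·(-1.6667) + (-3.1667)·(-2.6667) + (1.8333)·(1.3333) + (-0.1667)·(2.3333)) / 5 = 10.3333/5 = 2.0667
  S[Z,Z] = ((1.3333)·(1.3333) + (-0.6667)·(-0.6667) + (-1.6667)·(-1.6667) + (-2.6667)·(-2.6667) + (1.3333)·(1.3333) + (2.3333)·(2.3333)) / 5 = 19.3333/5 = 3.8667

S is symmetric (S[j,i] = S[i,j]). Assembling:

S = [[7.4667, -1.3333, -0.3333],
 [-1.3333, 2.9667, 2.0667],
 [-0.3333, 2.0667, 3.8667]]


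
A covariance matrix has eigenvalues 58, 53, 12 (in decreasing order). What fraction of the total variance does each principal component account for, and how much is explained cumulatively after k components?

Step 1 — total variance = trace(Sigma) = Σ λ_i = 58 + 53 + 12 = 123.

Step 2 — fraction explained by component i = λ_i / Σ λ:
  PC1: 58/123 = 0.4715
  PC2: 53/123 = 0.4309
  PC3: 12/123 = 0.0976

Step 3 — cumulative fraction after k components = (λ_1 + ... + λ_k) / Σ λ:
  k = 1: 58/123 = 0.4715
  k = 2: (58 + 53)/123 = 111/123 = 0.9024
  k = 3: (58 + 53 + 12)/123 = 123/123 = 1

Summary (fraction, with percent):

explained: PC1 0.4715 (47.15%), PC2 0.4309 (43.09%), PC3 0.0976 (9.76%);  cumulative: 0.4715, 0.9024, 1


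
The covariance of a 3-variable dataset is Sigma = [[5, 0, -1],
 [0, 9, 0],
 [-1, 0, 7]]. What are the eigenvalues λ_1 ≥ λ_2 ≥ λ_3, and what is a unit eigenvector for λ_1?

Step 1 — characteristic polynomial p(λ) = det(λI - Sigma) = λ³ - tr·λ² + c_1·λ - det, where tr = trace, c_1 = sum of the principal 2×2 minors, det = det(Sigma):
  tr = 5 + 9 + 7 = 21,
  c_1 = (5·9 - (0)²) + (5·7 - (-1)²) + (9·7 - (0)²) = 45 + 34 + 63 = 142,
  det = 5·(9·7 - (0)²) - (0)·((0)·7 - (0)·(-1)) + (-1)·((0)·(0) - 9·(-1)) = 5·(63) - (0)·(0) + (-1)·(9) = 306.
  So p(λ) = λ³ - 21λ² + 142λ - 306.
Step 2 — look for an integer root (rational root theorem: any rational root is an integer divisor of 306). Testing λ = 9:
  p(9) = 729 - 1701 + 1278 - 306 = 0  ✓
  Dividing out (λ - 9): p(λ) = (λ - 9)(λ² - 12λ + 34).
Step 3 — remaining eigenvalues from the quadratic λ² - 12λ + 34 = 0:
  Δ = 12² - 4·34 = 144 - 136 = 8,  λ = (12 ± √8)/2 = (12 ± 2.8284)/2 ≈ 7.4142 or 4.5858.
  Sorted: λ_1 = 9,  λ_2 = 7.4142,  λ_3 = 4.5858  (check: sum = 21 = tr ✓).

Step 4 — unit eigenvector for λ_1 = 9: v spans the null space of (Sigma - λ_1 I), whose rows are
  r_1 = (-4, 0, -1),  r_2 = (0, 0, 0),  r_3 = (-1, 0, -2).
  v is orthogonal to every row, so take v ∝ r_1 × r_3 = ((0)·(-2) - (-1)·(0), (-1)·(-1) - (-4)·(-2), (-4)·(0) - (0)·(-1)) = (0, -7, 0).
  Rescale (divide by 7; multiply by -1 so the first nonzero entry is positive): u = (0, 1, 0).
  ||u|| = √((0)² + (1)² + (0)²) = √(1) = 1,  v_1 = u/||u|| ≈ (0, 1, 0) (||v_1|| = 1).

λ_1 = 9,  λ_2 = 7.4142,  λ_3 = 4.5858;  v_1 ≈ (0, 1, 0)


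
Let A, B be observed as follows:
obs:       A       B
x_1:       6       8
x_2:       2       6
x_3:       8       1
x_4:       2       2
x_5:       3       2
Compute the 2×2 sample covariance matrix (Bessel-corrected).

Step 1 — column means:
  mean(A) = (6 + 2 + 8 + 2 + 3) / 5 = 21/5 = 4.2
  mean(B) = (8 + 6 + 1 + 2 + 2) / 5 = 19/5 = 3.8

Step 2 — sample covariance S[i,j] = (1/(n-1)) · Σ_k (x_{k,i} - mean_i) · (x_{k,j} - mean_j), with n-1 = 4.
  S[A,A] = ((1.8)·(1.8) + (-2.2)·(-2.2) + (3.8)·(3.8) + (-2.2)·(-2.2) + (-1.2)·(-1.2)) / 4 = 28.8/4 = 7.2
  S[A,B] = ((1.8)·(4.2) + (-2.2)·(2.2) + (3.8)·(-2.8) + (-2.2)·(-1.8) + (-1.2)·(-1.8)) / 4 = -1.8/4 = -0.45
  S[B,B] = ((4.2)·(4.2) + (2.2)·(2.2) + (-2.8)·(-2.8) + (-1.8)·(-1.8) + (-1.8)·(-1.8)) / 4 = 36.8/4 = 9.2

S is symmetric (S[j,i] = S[i,j]). Assembling:

S = [[7.2, -0.45],
 [-0.45, 9.2]]


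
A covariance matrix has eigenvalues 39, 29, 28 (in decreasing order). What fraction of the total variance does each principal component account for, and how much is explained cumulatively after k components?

Step 1 — total variance = trace(Sigma) = Σ λ_i = 39 + 29 + 28 = 96.

Step 2 — fraction explained by component i = λ_i / Σ λ:
  PC1: 39/96 = 0.4062
  PC2: 29/96 = 0.3021
  PC3: 28/96 = 0.2917

Step 3 — cumulative fraction after k components = (λ_1 + ... + λ_k) / Σ λ:
  k = 1: 39/96 = 0.4062
  k = 2: (39 + 29)/96 = 68/96 = 0.7083
  k = 3: (39 + 29 + 28)/96 = 96/96 = 1

Summary (fraction, with percent):

explained: PC1 0.4062 (40.62%), PC2 0.3021 (30.21%), PC3 0.2917 (29.17%);  cumulative: 0.4062, 0.7083, 1


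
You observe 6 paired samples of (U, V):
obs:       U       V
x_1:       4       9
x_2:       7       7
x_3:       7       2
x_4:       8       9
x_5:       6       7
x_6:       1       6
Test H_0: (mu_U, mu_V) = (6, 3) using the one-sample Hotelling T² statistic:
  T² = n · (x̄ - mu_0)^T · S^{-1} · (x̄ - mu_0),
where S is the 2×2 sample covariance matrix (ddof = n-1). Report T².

Step 1 — sample mean vector:
  mean(U) = (4 + 7 + 7 + 8 + 6 + 1) / 6 = 33/6 = 5.5
  mean(V) = (9 + 7 + 2 + 9 + 7 + 6) / 6 = 40/6 = 6.6667
  x̄ = (5.5, 6.6667),  deviation x̄ - mu_0 = (5.5, 6.6667) - (6, 3) = (-0.5, 3.6667).

Step 2 — sample covariance matrix, S[i,j] = (1/(n-1)) · Σ_k (x_{k,i} - mean_i) · (x_{k,j} - mean_j), divisor n-1 = 5:
  S[U,U] = ((-1.5)·(-1.5) + (1.5)·(1.5) + (1.5)·(1.5) + (2.5)·(2.5) + (0.5)·(0.5) + (-4.5)·(-4.5)) / 5 = 33.5/5 = 6.7
  S[U,V] = ((-1.5)·(2.3333) + (1.5)·(0.3333) + (1.5)·(-4.6667) + (2.5)·(2.3333) + (0.5)·(0.3333) + (-4.5)·(-0.6667)) / 5 = -1/5 = -0.2
  S[V,V] = ((2.3333)·(2.3333) + (0.3333)·(0.3333) + (-4.6667)·(-4.6667) + (2.3333)·(2.3333) + (0.3333)·(0.3333) + (-0.6667)·(-0.6667)) / 5 = 33.3333/5 = 6.6667
  S = [[6.7, -0.2],
 [-0.2, 6.6667]].

Step 3 — invert S. det(S) = 6.7·6.6667 - (-0.2)² = 44.6267.
  S^{-1} = (1/det) · [[d, -b], [-b, a]] = [[0.1494, 0.0045],
 [0.0045, 0.1501]].

Step 4 — quadratic form (x̄ - mu_0)^T · S^{-1} · (x̄ - mu_0):
  S^{-1} · (x̄ - mu_0) = (-0.0583, 0.5483),
  (x̄ - mu_0)^T · [...] = (-0.5)·(-0.0583) + (3.6667)·(0.5483) = 2.0394.

Step 5 — scale by n: T² = 6 · 2.0394 = 12.2363.

T² ≈ 12.2363


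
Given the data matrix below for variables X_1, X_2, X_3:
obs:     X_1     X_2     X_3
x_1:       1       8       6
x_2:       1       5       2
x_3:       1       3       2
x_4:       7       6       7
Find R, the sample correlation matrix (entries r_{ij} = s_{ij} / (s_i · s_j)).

Step 1 — column means:
  mean(X_1) = (1 + 1 + 1 + 7) / 4 = 10/4 = 2.5
  mean(X_2) = (8 + 5 + 3 + 6) / 4 = 22/4 = 5.5
  mean(X_3) = (6 + 2 + 2 + 7) / 4 = 17/4 = 4.25

Step 2 — sample variances and covariances s[i,j] = (1/(n-1)) · Σ_k (x_{k,i} - mean_i) · (x_{k,j} - mean_j), with n-1 = 3:
  s[X_1,X_1] = ((-1.5)·(-1.5) + (-1.5)·(-1.5) + (-1.5)·(-1.5) + (4.5)·(4.5)) / 3 = 27/3 = 9
  s[X_1,X_2] = ((-1.5)·(2.5) + (-1.5)·(-0.5) + (-1.5)·(-2.5) + (4.5)·(0.5)) / 3 = 3/3 = 1
  s[X_1,X_3] = ((-1.5)·(1.75) + (-1.5)·(-2.25) + (-1.5)·(-2.25) + (4.5)·(2.75)) / 3 = 16.5/3 = 5.5
  s[X_2,X_2] = ((2.5)·(2.5) + (-0.5)·(-0.5) + (-2.5)·(-2.5) + (0.5)·(0.5)) / 3 = 13/3 = 4.3333
  s[X_2,X_3] = ((2.5)·(1.75) + (-0.5)·(-2.25) + (-2.5)·(-2.25) + (0.5)·(2.75)) / 3 = 12.5/3 = 4.1667
  s[X_3,X_3] = ((1.75)·(1.75) + (-2.25)·(-2.25) + (-2.25)·(-2.25) + (2.75)·(2.75)) / 3 = 20.75/3 = 6.9167
  Sample standard deviations s_i = √(s[i,i]):
  s(X_1) = √(9) = 3
  s(X_2) = √(4.3333) = 2.0817
  s(X_3) = √(6.9167) = 2.63

Step 3 — r_{ij} = s_{ij} / (s_i · s_j):
  r[X_1,X_1] = 1 (diagonal).
  r[X_1,X_2] = 1 / (3 · 2.0817) = 1 / 6.245 = 0.1601
  r[X_1,X_3] = 5.5 / (3 · 2.63) = 5.5 / 7.8899 = 0.6971
  r[X_2,X_2] = 1 (diagonal).
  r[X_2,X_3] = 4.1667 / (2.0817 · 2.63) = 4.1667 / 5.4747 = 0.7611
  r[X_3,X_3] = 1 (diagonal).

R is symmetric with unit diagonal. Assembling:

R = [[1, 0.1601, 0.6971],
 [0.1601, 1, 0.7611],
 [0.6971, 0.7611, 1]]


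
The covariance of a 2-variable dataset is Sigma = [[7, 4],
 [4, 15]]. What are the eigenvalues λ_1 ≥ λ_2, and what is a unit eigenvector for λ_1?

Step 1 — characteristic polynomial of 2×2 Sigma:
  det(Sigma - λI) = λ² - trace · λ + det = 0.
  trace = 7 + 15 = 22, det = 7·15 - (4)² = 89.
Step 2 — discriminant:
  Δ = trace² - 4·det = 484 - 356 = 128.
Step 3 — eigenvalues:
  λ = (trace ± √Δ)/2 = (22 ± 11.3137)/2,
  λ_1 = 16.6569,  λ_2 = 5.3431.

Step 4 — unit eigenvector for λ_1: solve (Sigma - λ_1 I)v = 0. First row:
  (7 - 16.6569)·v_x + (4)·v_y = 0, i.e. (-9.6569)·v_x + (4)·v_y = 0,
  so v ∝ (b, λ_1 - a) = (4, 9.6569) = u.
  ||u|| = √((4)² + (9.6569)²) = √(109.2548) ≈ 10.4525,
  v_1 = u/||u|| ≈ (0.3827, 0.9239) (||v_1|| = 1).

λ_1 = 16.6569,  λ_2 = 5.3431;  v_1 ≈ (0.3827, 0.9239)


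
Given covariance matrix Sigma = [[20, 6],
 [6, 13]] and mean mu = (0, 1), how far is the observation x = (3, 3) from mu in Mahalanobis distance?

Step 1 — centre the observation: (x - mu) = (3, 2).

Step 2 — invert Sigma. det(Sigma) = 20·13 - (6)² = 224.
  Sigma^{-1} = (1/det) · [[d, -b], [-b, a]] = [[0.058, -0.0268],
 [-0.0268, 0.0893]].

Step 3 — form the quadratic (x - mu)^T · Sigma^{-1} · (x - mu):
  Sigma^{-1} · (x - mu) = (0.1205, 0.0982).
  (x - mu)^T · [Sigma^{-1} · (x - mu)] = (3)·(0.1205) + (2)·(0.0982) = 0.558.

Step 4 — take square root: d = √(0.558) ≈ 0.747.

d(x, mu) = √(0.558) ≈ 0.747


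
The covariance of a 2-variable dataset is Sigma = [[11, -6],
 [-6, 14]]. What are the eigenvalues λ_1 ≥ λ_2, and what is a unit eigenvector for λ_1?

Step 1 — characteristic polynomial of 2×2 Sigma:
  det(Sigma - λI) = λ² - trace · λ + det = 0.
  trace = 11 + 14 = 25, det = 11·14 - (-6)² = 118.
Step 2 — discriminant:
  Δ = trace² - 4·det = 625 - 472 = 153.
Step 3 — eigenvalues:
  λ = (trace ± √Δ)/2 = (25 ± 12.3693)/2,
  λ_1 = 18.6847,  λ_2 = 6.3153.

Step 4 — unit eigenvector for λ_1: solve (Sigma - λ_1 I)v = 0. First row:
  (11 - 18.6847)·v_x + (-6)·v_y = 0, i.e. (-7.6847)·v_x + (-6)·v_y = 0,
  so v ∝ (b, λ_1 - a) = (-6, 7.6847); multiply by -1 so the first entry is positive: u = (6, -7.6847).
  ||u|| = √((6)² + (-7.6847)²) = √(95.054) ≈ 9.7496,
  v_1 = u/||u|| ≈ (0.6154, -0.7882) (||v_1|| = 1).

λ_1 = 18.6847,  λ_2 = 6.3153;  v_1 ≈ (0.6154, -0.7882)


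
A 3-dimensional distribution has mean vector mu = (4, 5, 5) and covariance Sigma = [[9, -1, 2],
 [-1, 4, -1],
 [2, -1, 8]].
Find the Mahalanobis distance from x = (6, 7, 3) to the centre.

Step 1 — centre the observation: (x - mu) = (2, 2, -2).

Step 2 — invert Sigma (cofactor / det for 3×3, or solve directly):
  Sigma^{-1} = [[0.1197, 0.0232, -0.027],
 [0.0232, 0.2625, 0.027],
 [-0.027, 0.027, 0.1351]].

Step 3 — form the quadratic (x - mu)^T · Sigma^{-1} · (x - mu):
  Sigma^{-1} · (x - mu) = (0.3398, 0.5174, -0.2703).
  (x - mu)^T · [Sigma^{-1} · (x - mu)] = (2)·(0.3398) + (2)·(0.5174) + (-2)·(-0.2703) = 2.2548.

Step 4 — take square root: d = √(2.2548) ≈ 1.5016.

d(x, mu) = √(2.2548) ≈ 1.5016


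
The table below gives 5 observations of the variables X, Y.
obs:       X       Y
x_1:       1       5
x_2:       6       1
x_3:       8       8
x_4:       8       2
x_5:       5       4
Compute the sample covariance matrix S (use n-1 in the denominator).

Step 1 — column means:
  mean(X) = (1 + 6 + 8 + 8 + 5) / 5 = 28/5 = 5.6
  mean(Y) = (5 + 1 + 8 + 2 + 4) / 5 = 20/5 = 4

Step 2 — sample covariance S[i,j] = (1/(n-1)) · Σ_k (x_{k,i} - mean_i) · (x_{k,j} - mean_j), with n-1 = 4.
  S[X,X] = ((-4.6)·(-4.6) + (0.4)·(0.4) + (2.4)·(2.4) + (2.4)·(2.4) + (-0.6)·(-0.6)) / 4 = 33.2/4 = 8.3
  S[X,Y] = ((-4.6)·(1) + (0.4)·(-3) + (2.4)·(4) + (2.4)·(-2) + (-0.6)·(0)) / 4 = -1/4 = -0.25
  S[Y,Y] = ((1)·(1) + (-3)·(-3) + (4)·(4) + (-2)·(-2) + (0)·(0)) / 4 = 30/4 = 7.5

S is symmetric (S[j,i] = S[i,j]). Assembling:

S = [[8.3, -0.25],
 [-0.25, 7.5]]


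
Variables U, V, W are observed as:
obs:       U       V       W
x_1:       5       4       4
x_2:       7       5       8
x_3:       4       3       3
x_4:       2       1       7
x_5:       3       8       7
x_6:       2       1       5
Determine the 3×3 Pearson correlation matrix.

Step 1 — column means:
  mean(U) = (5 + 7 + 4 + 2 + 3 + 2) / 6 = 23/6 = 3.8333
  mean(V) = (4 + 5 + 3 + 1 + 8 + 1) / 6 = 22/6 = 3.6667
  mean(W) = (4 + 8 + 3 + 7 + 7 + 5) / 6 = 34/6 = 5.6667

Step 2 — sample variances and covariances s[i,j] = (1/(n-1)) · Σ_k (x_{k,i} - mean_i) · (x_{k,j} - mean_j), with n-1 = 5:
  s[U,U] = ((1.1667)·(1.1667) + (3.1667)·(3.1667) + (0.1667)·(0.1667) + (-1.8333)·(-1.8333) + (-0.8333)·(-0.8333) + (-1.8333)·(-1.8333)) / 5 = 18.8333/5 = 3.7667
  s[U,V] = ((1.1667)·(0.3333) + (3.1667)·(1.3333) + (0.1667)·(-0.6667) + (-1.8333)·(-2.6667) + (-0.8333)·(4.3333) + (-1.8333)·(-2.6667)) / 5 = 10.6667/5 = 2.1333
  s[U,W] = ((1.1667)·(-1.6667) + (3.1667)·(2.3333) + (0.1667)·(-2.6667) + (-1.8333)·(1.3333) + (-0.8333)·(1.3333) + (-1.8333)·(-0.6667)) / 5 = 2.6667/5 = 0.5333
  s[V,V] = ((0.3333)·(0.3333) + (1.3333)·(1.3333) + (-0.6667)·(-0.6667) + (-2.6667)·(-2.6667) + (4.3333)·(4.3333) + (-2.6667)·(-2.6667)) / 5 = 35.3333/5 = 7.0667
  s[V,W] = ((0.3333)·(-1.6667) + (1.3333)·(2.3333) + (-0.6667)·(-2.6667) + (-2.6667)·(1.3333) + (4.3333)·(1.3333) + (-2.6667)·(-0.6667)) / 5 = 8.3333/5 = 1.6667
  s[W,W] = ((-1.6667)·(-1.6667) + (2.3333)·(2.3333) + (-2.6667)·(-2.6667) + (1.3333)·(1.3333) + (1.3333)·(1.3333) + (-0.6667)·(-0.6667)) / 5 = 19.3333/5 = 3.8667
  Sample standard deviations s_i = √(s[i,i]):
  s(U) = √(3.7667) = 1.9408
  s(V) = √(7.0667) = 2.6583
  s(W) = √(3.8667) = 1.9664

Step 3 — r_{ij} = s_{ij} / (s_i · s_j):
  r[U,U] = 1 (diagonal).
  r[U,V] = 2.1333 / (1.9408 · 2.6583) = 2.1333 / 5.1592 = 0.4135
  r[U,W] = 0.5333 / (1.9408 · 1.9664) = 0.5333 / 3.8163 = 0.1397
  r[V,V] = 1 (diagonal).
  r[V,W] = 1.6667 / (2.6583 · 1.9664) = 1.6667 / 5.2273 = 0.3188
  r[W,W] = 1 (diagonal).

R is symmetric with unit diagonal. Assembling:

R = [[1, 0.4135, 0.1397],
 [0.4135, 1, 0.3188],
 [0.1397, 0.3188, 1]]


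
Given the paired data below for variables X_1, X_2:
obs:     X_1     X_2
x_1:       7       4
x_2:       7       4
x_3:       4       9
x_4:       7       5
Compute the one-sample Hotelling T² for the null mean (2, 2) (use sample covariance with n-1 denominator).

Step 1 — sample mean vector:
  mean(X_1) = (7 + 7 + 4 + 7) / 4 = 25/4 = 6.25
  mean(X_2) = (4 + 4 + 9 + 5) / 4 = 22/4 = 5.5
  x̄ = (6.25, 5.5),  deviation x̄ - mu_0 = (6.25, 5.5) - (2, 2) = (4.25, 3.5).

Step 2 — sample covariance matrix, S[i,j] = (1/(n-1)) · Σ_k (x_{k,i} - mean_i) · (x_{k,j} - mean_j), divisor n-1 = 3:
  S[X_1,X_1] = ((0.75)·(0.75) + (0.75)·(0.75) + (-2.25)·(-2.25) + (0.75)·(0.75)) / 3 = 6.75/3 = 2.25
  S[X_1,X_2] = ((0.75)·(-1.5) + (0.75)·(-1.5) + (-2.25)·(3.5) + (0.75)·(-0.5)) / 3 = -10.5/3 = -3.5
  S[X_2,X_2] = ((-1.5)·(-1.5) + (-1.5)·(-1.5) + (3.5)·(3.5) + (-0.5)·(-0.5)) / 3 = 17/3 = 5.6667
  S = [[2.25, -3.5],
 [-3.5, 5.6667]].

Step 3 — invert S. det(S) = 2.25·5.6667 - (-3.5)² = 0.5.
  S^{-1} = (1/det) · [[d, -b], [-b, a]] = [[11.3333, 7],
 [7, 4.5]].

Step 4 — quadratic form (x̄ - mu_0)^T · S^{-1} · (x̄ - mu_0):
  S^{-1} · (x̄ - mu_0) = (72.6667, 45.5),
  (x̄ - mu_0)^T · [...] = (4.25)·(72.6667) + (3.5)·(45.5) = 468.0833.

Step 5 — scale by n: T² = 4 · 468.0833 = 1872.3333.

T² ≈ 1872.3333


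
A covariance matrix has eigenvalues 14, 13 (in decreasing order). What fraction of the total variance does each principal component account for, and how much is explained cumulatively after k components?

Step 1 — total variance = trace(Sigma) = Σ λ_i = 14 + 13 = 27.

Step 2 — fraction explained by component i = λ_i / Σ λ:
  PC1: 14/27 = 0.5185
  PC2: 13/27 = 0.4815

Step 3 — cumulative fraction after k components = (λ_1 + ... + λ_k) / Σ λ:
  k = 1: 14/27 = 0.5185
  k = 2: (14 + 13)/27 = 27/27 = 1

Summary (fraction, with percent):

explained: PC1 0.5185 (51.85%), PC2 0.4815 (48.15%);  cumulative: 0.5185, 1


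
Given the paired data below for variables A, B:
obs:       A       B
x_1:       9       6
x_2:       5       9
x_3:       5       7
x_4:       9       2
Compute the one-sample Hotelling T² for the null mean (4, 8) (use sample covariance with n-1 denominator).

Step 1 — sample mean vector:
  mean(A) = (9 + 5 + 5 + 9) / 4 = 28/4 = 7
  mean(B) = (6 + 9 + 7 + 2) / 4 = 24/4 = 6
  x̄ = (7, 6),  deviation x̄ - mu_0 = (7, 6) - (4, 8) = (3, -2).

Step 2 — sample covariance matrix, S[i,j] = (1/(n-1)) · Σ_k (x_{k,i} - mean_i) · (x_{k,j} - mean_j), divisor n-1 = 3:
  S[A,A] = ((2)·(2) + (-2)·(-2) + (-2)·(-2) + (2)·(2)) / 3 = 16/3 = 5.3333
  S[A,B] = ((2)·(0) + (-2)·(3) + (-2)·(1) + (2)·(-4)) / 3 = -16/3 = -5.3333
  S[B,B] = ((0)·(0) + (3)·(3) + (1)·(1) + (-4)·(-4)) / 3 = 26/3 = 8.6667
  S = [[5.3333, -5.3333],
 [-5.3333, 8.6667]].

Step 3 — invert S. det(S) = 5.3333·8.6667 - (-5.3333)² = 17.7778.
  S^{-1} = (1/det) · [[d, -b], [-b, a]] = [[0.4875, 0.3],
 [0.3, 0.3]].

Step 4 — quadratic form (x̄ - mu_0)^T · S^{-1} · (x̄ - mu_0):
  S^{-1} · (x̄ - mu_0) = (0.8625, 0.3),
  (x̄ - mu_0)^T · [...] = (3)·(0.8625) + (-2)·(0.3) = 1.9875.

Step 5 — scale by n: T² = 4 · 1.9875 = 7.95.

T² ≈ 7.95


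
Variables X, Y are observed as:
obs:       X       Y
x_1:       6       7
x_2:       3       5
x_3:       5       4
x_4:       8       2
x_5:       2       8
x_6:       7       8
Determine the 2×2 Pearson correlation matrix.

Step 1 — column means:
  mean(X) = (6 + 3 + 5 + 8 + 2 + 7) / 6 = 31/6 = 5.1667
  mean(Y) = (7 + 5 + 4 + 2 + 8 + 8) / 6 = 34/6 = 5.6667

Step 2 — sample variances and covariances s[i,j] = (1/(n-1)) · Σ_k (x_{k,i} - mean_i) · (x_{k,j} - mean_j), with n-1 = 5:
  s[X,X] = ((0.8333)·(0.8333) + (-2.1667)·(-2.1667) + (-0.1667)·(-0.1667) + (2.8333)·(2.8333) + (-3.1667)·(-3.1667) + (1.8333)·(1.8333)) / 5 = 26.8333/5 = 5.3667
  s[X,Y] = ((0.8333)·(1.3333) + (-2.1667)·(-0.6667) + (-0.1667)·(-1.6667) + (2.8333)·(-3.6667) + (-3.1667)·(2.3333) + (1.8333)·(2.3333)) / 5 = -10.6667/5 = -2.1333
  s[Y,Y] = ((1.3333)·(1.3333) + (-0.6667)·(-0.6667) + (-1.6667)·(-1.6667) + (-3.6667)·(-3.6667) + (2.3333)·(2.3333) + (2.3333)·(2.3333)) / 5 = 29.3333/5 = 5.8667
  Sample standard deviations s_i = √(s[i,i]):
  s(X) = √(5.3667) = 2.3166
  s(Y) = √(5.8667) = 2.4221

Step 3 — r_{ij} = s_{ij} / (s_i · s_j):
  r[X,X] = 1 (diagonal).
  r[X,Y] = -2.1333 / (2.3166 · 2.4221) = -2.1333 / 5.6111 = -0.3802
  r[Y,Y] = 1 (diagonal).

R is symmetric with unit diagonal. Assembling:

R = [[1, -0.3802],
 [-0.3802, 1]]


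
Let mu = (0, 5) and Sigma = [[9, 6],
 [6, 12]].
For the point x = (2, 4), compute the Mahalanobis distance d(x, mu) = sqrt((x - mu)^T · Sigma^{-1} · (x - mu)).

Step 1 — centre the observation: (x - mu) = (2, -1).

Step 2 — invert Sigma. det(Sigma) = 9·12 - (6)² = 72.
  Sigma^{-1} = (1/det) · [[d, -b], [-b, a]] = [[0.1667, -0.0833],
 [-0.0833, 0.125]].

Step 3 — form the quadratic (x - mu)^T · Sigma^{-1} · (x - mu):
  Sigma^{-1} · (x - mu) = (0.4167, -0.2917).
  (x - mu)^T · [Sigma^{-1} · (x - mu)] = (2)·(0.4167) + (-1)·(-0.2917) = 1.125.

Step 4 — take square root: d = √(1.125) ≈ 1.0607.

d(x, mu) = √(1.125) ≈ 1.0607


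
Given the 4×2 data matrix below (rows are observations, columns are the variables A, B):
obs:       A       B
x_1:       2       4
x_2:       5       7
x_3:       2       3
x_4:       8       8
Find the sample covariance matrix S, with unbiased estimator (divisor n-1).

Step 1 — column means:
  mean(A) = (2 + 5 + 2 + 8) / 4 = 17/4 = 4.25
  mean(B) = (4 + 7 + 3 + 8) / 4 = 22/4 = 5.5

Step 2 — sample covariance S[i,j] = (1/(n-1)) · Σ_k (x_{k,i} - mean_i) · (x_{k,j} - mean_j), with n-1 = 3.
  S[A,A] = ((-2.25)·(-2.25) + (0.75)·(0.75) + (-2.25)·(-2.25) + (3.75)·(3.75)) / 3 = 24.75/3 = 8.25
  S[A,B] = ((-2.25)·(-1.5) + (0.75)·(1.5) + (-2.25)·(-2.5) + (3.75)·(2.5)) / 3 = 19.5/3 = 6.5
  S[B,B] = ((-1.5)·(-1.5) + (1.5)·(1.5) + (-2.5)·(-2.5) + (2.5)·(2.5)) / 3 = 17/3 = 5.6667

S is symmetric (S[j,i] = S[i,j]). Assembling:

S = [[8.25, 6.5],
 [6.5, 5.6667]]


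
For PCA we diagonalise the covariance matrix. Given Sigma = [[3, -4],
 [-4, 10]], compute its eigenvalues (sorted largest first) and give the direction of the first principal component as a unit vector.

Step 1 — characteristic polynomial of 2×2 Sigma:
  det(Sigma - λI) = λ² - trace · λ + det = 0.
  trace = 3 + 10 = 13, det = 3·10 - (-4)² = 14.
Step 2 — discriminant:
  Δ = trace² - 4·det = 169 - 56 = 113.
Step 3 — eigenvalues:
  λ = (trace ± √Δ)/2 = (13 ± 10.6301)/2,
  λ_1 = 11.8151,  λ_2 = 1.1849.

Step 4 — unit eigenvector for λ_1: solve (Sigma - λ_1 I)v = 0. First row:
  (3 - 11.8151)·v_x + (-4)·v_y = 0, i.e. (-8.8151)·v_x + (-4)·v_y = 0,
  so v ∝ (b, λ_1 - a) = (-4, 8.8151); multiply by -1 so the first entry is positive: u = (4, -8.8151).
  ||u|| = √((4)² + (-8.8151)²) = √(93.7055) ≈ 9.6802,
  v_1 = u/||u|| ≈ (0.4132, -0.9106) (||v_1|| = 1).

λ_1 = 11.8151,  λ_2 = 1.1849;  v_1 ≈ (0.4132, -0.9106)


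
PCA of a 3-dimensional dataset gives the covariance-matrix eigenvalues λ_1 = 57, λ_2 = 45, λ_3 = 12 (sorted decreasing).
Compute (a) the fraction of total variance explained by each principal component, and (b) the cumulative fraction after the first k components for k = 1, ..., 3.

Step 1 — total variance = trace(Sigma) = Σ λ_i = 57 + 45 + 12 = 114.

Step 2 — fraction explained by component i = λ_i / Σ λ:
  PC1: 57/114 = 0.5
  PC2: 45/114 = 0.3947
  PC3: 12/114 = 0.1053

Step 3 — cumulative fraction after k components = (λ_1 + ... + λ_k) / Σ λ:
  k = 1: 57/114 = 0.5
  k = 2: (57 + 45)/114 = 102/114 = 0.8947
  k = 3: (57 + 45 + 12)/114 = 114/114 = 1

Summary (fraction, with percent):

explained: PC1 0.5 (50%), PC2 0.3947 (39.47%), PC3 0.1053 (10.53%);  cumulative: 0.5, 0.8947, 1


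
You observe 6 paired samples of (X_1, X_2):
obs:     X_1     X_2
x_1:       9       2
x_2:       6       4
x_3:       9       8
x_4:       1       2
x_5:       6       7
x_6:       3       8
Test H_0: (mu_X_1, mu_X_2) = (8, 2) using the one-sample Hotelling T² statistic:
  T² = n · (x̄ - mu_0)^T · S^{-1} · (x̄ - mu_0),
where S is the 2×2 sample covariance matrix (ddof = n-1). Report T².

Step 1 — sample mean vector:
  mean(X_1) = (9 + 6 + 9 + 1 + 6 + 3) / 6 = 34/6 = 5.6667
  mean(X_2) = (2 + 4 + 8 + 2 + 7 + 8) / 6 = 31/6 = 5.1667
  x̄ = (5.6667, 5.1667),  deviation x̄ - mu_0 = (5.6667, 5.1667) - (8, 2) = (-2.3333, 3.1667).

Step 2 — sample covariance matrix, S[i,j] = (1/(n-1)) · Σ_k (x_{k,i} - mean_i) · (x_{k,j} - mean_j), divisor n-1 = 5:
  S[X_1,X_1] = ((3.3333)·(3.3333) + (0.3333)·(0.3333) + (3.3333)·(3.3333) + (-4.6667)·(-4.6667) + (0.3333)·(0.3333) + (-2.6667)·(-2.6667)) / 5 = 51.3333/5 = 10.2667
  S[X_1,X_2] = ((3.3333)·(-3.1667) + (0.3333)·(-1.1667) + (3.3333)·(2.8333) + (-4.6667)·(-3.1667) + (0.3333)·(1.8333) + (-2.6667)·(2.8333)) / 5 = 6.3333/5 = 1.2667
  S[X_2,X_2] = ((-3.1667)·(-3.1667) + (-1.1667)·(-1.1667) + (2.8333)·(2.8333) + (-3.1667)·(-3.1667) + (1.8333)·(1.8333) + (2.8333)·(2.8333)) / 5 = 40.8333/5 = 8.1667
  S = [[10.2667, 1.2667],
 [1.2667, 8.1667]].

Step 3 — invert S. det(S) = 10.2667·8.1667 - (1.2667)² = 82.24.
  S^{-1} = (1/det) · [[d, -b], [-b, a]] = [[0.0993, -0.0154],
 [-0.0154, 0.1248]].

Step 4 — quadratic form (x̄ - mu_0)^T · S^{-1} · (x̄ - mu_0):
  S^{-1} · (x̄ - mu_0) = (-0.2805, 0.4313),
  (x̄ - mu_0)^T · [...] = (-2.3333)·(-0.2805) + (3.1667)·(0.4313) = 2.0201.

Step 5 — scale by n: T² = 6 · 2.0201 = 12.1206.

T² ≈ 12.1206
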